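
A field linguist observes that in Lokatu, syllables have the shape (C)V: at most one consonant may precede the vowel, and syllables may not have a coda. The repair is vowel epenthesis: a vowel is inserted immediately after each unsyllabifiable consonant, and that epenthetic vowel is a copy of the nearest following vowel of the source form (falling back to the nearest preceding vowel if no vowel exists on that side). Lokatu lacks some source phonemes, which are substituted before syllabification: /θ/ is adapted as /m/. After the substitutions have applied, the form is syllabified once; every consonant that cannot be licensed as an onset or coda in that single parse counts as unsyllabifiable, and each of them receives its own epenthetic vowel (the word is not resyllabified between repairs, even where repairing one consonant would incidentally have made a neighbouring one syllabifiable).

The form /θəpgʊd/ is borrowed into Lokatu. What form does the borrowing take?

məpʊgʊdʊ

Substitution: /θ/ → /m/, giving /məpgʊd/.
The consonants /p/, /d/ cannot be parsed into a legal (C)V syllable (no codas are permitted; onsets are limited to one consonant).
Inserting the epenthetic vowel yields /p/ → /pʊ/, /d/ → /dʊ/.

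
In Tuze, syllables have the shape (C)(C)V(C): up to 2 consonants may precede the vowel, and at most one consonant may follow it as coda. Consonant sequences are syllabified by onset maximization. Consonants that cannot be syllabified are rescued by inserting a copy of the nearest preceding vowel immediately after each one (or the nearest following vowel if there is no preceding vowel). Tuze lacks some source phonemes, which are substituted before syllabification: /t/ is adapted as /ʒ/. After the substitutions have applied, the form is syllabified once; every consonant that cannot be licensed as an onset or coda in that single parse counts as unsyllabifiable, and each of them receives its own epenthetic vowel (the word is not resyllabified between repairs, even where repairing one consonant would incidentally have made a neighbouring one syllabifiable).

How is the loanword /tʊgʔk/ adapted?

ʒʊgʔʊkʊ

Substitution: /t/ → /ʒ/, giving /ʒʊgʔk/.
The consonants /ʔ/, /k/ cannot be parsed into a legal (C)(C)V(C) syllable (at most one coda consonant is licensed; onsets may contain at most 2 consonants).
Inserting the epenthetic vowel yields /ʔ/ → /ʔʊ/, /k/ → /kʊ/.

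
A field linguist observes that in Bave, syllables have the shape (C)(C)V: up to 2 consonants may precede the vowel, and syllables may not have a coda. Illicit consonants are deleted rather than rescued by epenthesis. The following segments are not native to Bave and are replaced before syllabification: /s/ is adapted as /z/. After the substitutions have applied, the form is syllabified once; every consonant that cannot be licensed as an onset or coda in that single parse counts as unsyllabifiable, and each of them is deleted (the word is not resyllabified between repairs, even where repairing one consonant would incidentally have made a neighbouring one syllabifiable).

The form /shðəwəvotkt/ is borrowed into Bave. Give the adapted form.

hðəwəvo

Substitution: /s/ → /z/, giving /zhðəwəvotkt/.
Syllabifying with onset maximization leaves /z/, /t/, /k/, /t/ stranded (no codas are permitted; onsets may contain at most 2 consonants).
Deleting the stranded consonants removes /z/, /t/, /k/, /t/.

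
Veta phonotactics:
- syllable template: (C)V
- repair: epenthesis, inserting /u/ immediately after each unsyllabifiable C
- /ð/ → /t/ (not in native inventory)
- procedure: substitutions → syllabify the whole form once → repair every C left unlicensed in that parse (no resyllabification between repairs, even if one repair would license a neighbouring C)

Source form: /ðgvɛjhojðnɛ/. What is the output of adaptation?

Substitution: /ð/ → /t/, giving /tgvɛjhojtnɛ/.
Under (C)V, the unsyllabifiable consonants are /t/, /g/, /j/, /j/, /t/ (no codas are permitted; onsets are limited to one consonant).
Inserting the epenthetic vowel yields /t/ → /tu/, /g/ → /gu/, /j/ → /ju/, /j/ → /ju/, /t/ → /tu/.

tuguvɛjuhojutunɛ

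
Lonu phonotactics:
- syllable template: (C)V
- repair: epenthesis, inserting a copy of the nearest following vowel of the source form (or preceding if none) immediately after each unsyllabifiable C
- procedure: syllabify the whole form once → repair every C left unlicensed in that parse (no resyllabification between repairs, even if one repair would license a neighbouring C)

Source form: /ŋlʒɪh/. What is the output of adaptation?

Syllabifying with onset maximization leaves /ŋ/, /l/, /h/ stranded (no codas are permitted; onsets are limited to one consonant).
Inserting the epenthetic vowel yields /ŋ/ → /ŋɪ/, /l/ → /lɪ/, /h/ → /hɪ/.

ŋɪlɪʒɪhɪ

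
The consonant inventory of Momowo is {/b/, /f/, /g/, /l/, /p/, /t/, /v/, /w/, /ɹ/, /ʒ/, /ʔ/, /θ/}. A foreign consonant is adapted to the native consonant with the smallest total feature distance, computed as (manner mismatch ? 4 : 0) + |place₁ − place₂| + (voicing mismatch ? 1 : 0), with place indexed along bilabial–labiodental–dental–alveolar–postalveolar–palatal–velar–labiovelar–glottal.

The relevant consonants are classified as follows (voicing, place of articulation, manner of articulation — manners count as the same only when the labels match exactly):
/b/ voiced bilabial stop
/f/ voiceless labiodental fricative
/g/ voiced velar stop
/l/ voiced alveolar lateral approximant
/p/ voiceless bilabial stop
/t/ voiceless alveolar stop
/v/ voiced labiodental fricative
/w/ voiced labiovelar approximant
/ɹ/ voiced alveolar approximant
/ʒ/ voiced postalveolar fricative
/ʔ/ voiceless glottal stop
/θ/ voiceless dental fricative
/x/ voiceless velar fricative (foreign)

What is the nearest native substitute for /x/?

ʒ

/ʒ/ is closest: same manner (fricative), place distance 2 (velar→postalveolar), voicing differs (+1); total 3. Next closest is /θ/ at distance 4.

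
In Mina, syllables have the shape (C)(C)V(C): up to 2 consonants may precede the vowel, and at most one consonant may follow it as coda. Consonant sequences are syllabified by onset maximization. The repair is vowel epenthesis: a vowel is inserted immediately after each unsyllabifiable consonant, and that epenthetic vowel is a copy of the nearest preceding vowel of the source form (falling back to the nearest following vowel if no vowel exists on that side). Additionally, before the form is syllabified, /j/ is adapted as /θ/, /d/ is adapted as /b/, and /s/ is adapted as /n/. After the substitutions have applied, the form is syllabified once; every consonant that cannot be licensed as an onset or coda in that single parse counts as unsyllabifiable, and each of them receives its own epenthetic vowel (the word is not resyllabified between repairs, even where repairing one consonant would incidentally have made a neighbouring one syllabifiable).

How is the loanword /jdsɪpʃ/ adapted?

θɪbnɪpʃɪ

Substitution: /j/ → /θ/, /d/ → /b/, /s/ → /n/, giving /θbnɪpʃ/.
The consonants /θ/, /ʃ/ cannot be parsed into a legal (C)(C)V(C) syllable (at most one coda consonant is licensed; onsets may contain at most 2 consonants).
Inserting the epenthetic vowel yields /θ/ → /θɪ/, /ʃ/ → /ʃɪ/.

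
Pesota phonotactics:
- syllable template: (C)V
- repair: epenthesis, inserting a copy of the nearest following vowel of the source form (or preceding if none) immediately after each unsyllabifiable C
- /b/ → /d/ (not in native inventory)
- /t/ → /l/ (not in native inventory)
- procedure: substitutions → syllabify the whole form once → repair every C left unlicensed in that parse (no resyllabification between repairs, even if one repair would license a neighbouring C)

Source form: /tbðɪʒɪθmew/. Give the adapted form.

lɪdɪðɪʒɪθemewe

Substitution: /t/ → /l/, /b/ → /d/, giving /ldðɪʒɪθmew/.
Under (C)V, the unsyllabifiable consonants are /l/, /d/, /θ/, /w/ (no codas are permitted; onsets are limited to one consonant).
Epenthesis after each stranded consonant: /l/ → /lɪ/, /d/ → /dɪ/, /θ/ → /θe/, /w/ → /we/.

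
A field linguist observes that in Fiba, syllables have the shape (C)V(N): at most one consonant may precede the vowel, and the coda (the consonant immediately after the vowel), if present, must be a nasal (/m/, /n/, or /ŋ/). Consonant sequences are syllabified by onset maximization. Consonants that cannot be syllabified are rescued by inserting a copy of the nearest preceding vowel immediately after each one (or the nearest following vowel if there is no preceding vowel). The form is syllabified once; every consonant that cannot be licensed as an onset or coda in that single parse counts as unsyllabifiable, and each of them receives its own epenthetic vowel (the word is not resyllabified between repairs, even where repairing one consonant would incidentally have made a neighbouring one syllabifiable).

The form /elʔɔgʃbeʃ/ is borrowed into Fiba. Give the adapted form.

Under (C)V(N), the unsyllabifiable consonants are /l/, /g/, /ʃ/, /ʃ/ (only a nasal (/m/, /n/, or /ŋ/) is licensed in coda position; onsets are limited to one consonant).
Each unlicensed consonant becomes the onset of a new syllable: /l/ → /le/, /g/ → /gɔ/, /ʃ/ → /ʃɔ/, /ʃ/ → /ʃe/.

eleʔɔgɔʃɔbeʃe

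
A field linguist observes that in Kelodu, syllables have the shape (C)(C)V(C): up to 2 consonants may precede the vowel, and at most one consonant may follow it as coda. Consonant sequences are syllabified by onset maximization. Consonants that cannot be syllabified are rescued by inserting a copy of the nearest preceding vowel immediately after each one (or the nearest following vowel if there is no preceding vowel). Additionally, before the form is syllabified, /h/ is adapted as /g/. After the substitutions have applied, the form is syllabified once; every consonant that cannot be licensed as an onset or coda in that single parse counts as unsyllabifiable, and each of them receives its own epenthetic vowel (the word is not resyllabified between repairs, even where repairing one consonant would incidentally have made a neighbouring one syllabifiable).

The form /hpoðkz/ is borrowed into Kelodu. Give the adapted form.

Substitution: /h/ → /g/, giving /gpoðkz/.
The consonants /k/, /z/ cannot be parsed into a legal (C)(C)V(C) syllable (at most one coda consonant is licensed; onsets may contain at most 2 consonants).
Each unlicensed consonant becomes the onset of a new syllable: /k/ → /ko/, /z/ → /zo/.

gpoðkozo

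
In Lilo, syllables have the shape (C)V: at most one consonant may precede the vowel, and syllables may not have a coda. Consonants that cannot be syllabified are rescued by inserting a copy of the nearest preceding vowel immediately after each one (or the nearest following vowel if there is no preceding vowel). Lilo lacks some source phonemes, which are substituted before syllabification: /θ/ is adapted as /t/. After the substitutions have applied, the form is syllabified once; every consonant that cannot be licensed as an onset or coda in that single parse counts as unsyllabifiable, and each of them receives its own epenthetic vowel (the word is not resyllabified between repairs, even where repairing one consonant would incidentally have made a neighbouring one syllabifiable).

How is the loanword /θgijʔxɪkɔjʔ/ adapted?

tigijiʔixɪkɔjɔʔɔ

Substitution: /θ/ → /t/, giving /tgijʔxɪkɔjʔ/.
The consonants /t/, /j/, /ʔ/, /j/, /ʔ/ cannot be parsed into a legal (C)V syllable (no codas are permitted; onsets are limited to one consonant).
Epenthesis after each stranded consonant: /t/ → /ti/, /j/ → /ji/, /ʔ/ → /ʔi/, /j/ → /jɔ/, /ʔ/ → /ʔɔ/.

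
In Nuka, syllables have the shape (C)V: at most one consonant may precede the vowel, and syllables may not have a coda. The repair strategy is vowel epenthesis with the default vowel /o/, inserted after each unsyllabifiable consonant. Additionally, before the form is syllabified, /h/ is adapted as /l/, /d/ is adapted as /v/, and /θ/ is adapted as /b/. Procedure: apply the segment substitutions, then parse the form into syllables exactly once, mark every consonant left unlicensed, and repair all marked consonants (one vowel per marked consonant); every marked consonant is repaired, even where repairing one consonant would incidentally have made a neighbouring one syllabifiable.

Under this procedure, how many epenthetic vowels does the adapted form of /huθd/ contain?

2

After substitution the input is /lubv/.
The unsyllabifiable consonants are /b/, /v/; each receives one epenthetic vowel.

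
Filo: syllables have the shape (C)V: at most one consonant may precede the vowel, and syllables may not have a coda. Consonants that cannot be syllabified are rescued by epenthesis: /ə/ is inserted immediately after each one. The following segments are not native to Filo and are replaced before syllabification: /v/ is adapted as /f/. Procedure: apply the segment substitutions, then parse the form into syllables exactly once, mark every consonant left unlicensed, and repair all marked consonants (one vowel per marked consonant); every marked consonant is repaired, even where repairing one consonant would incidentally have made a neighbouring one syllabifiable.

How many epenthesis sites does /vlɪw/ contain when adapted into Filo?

2

After substitution the input is /flɪw/.
The unsyllabifiable consonants are /f/, /w/; each receives one epenthetic vowel.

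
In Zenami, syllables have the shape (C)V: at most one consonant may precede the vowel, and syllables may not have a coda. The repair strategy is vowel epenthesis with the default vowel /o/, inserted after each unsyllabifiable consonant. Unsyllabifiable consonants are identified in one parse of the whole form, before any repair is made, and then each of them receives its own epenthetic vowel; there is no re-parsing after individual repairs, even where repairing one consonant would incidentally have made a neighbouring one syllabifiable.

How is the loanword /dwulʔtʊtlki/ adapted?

dowuloʔotʊtoloki

The consonants /d/, /l/, /ʔ/, /t/, /l/ cannot be parsed into a legal (C)V syllable (no codas are permitted; onsets are limited to one consonant).
Epenthesis after each stranded consonant: /d/ → /do/, /l/ → /lo/, /ʔ/ → /ʔo/, /t/ → /to/, /l/ → /lo/.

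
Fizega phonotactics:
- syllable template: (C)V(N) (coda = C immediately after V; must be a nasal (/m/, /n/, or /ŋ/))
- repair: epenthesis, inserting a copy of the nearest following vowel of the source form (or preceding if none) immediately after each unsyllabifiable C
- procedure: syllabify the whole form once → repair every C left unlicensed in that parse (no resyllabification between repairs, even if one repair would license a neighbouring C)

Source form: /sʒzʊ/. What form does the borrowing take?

Syllabifying with onset maximization leaves /s/, /ʒ/ stranded (only a nasal (/m/, /n/, or /ŋ/) is licensed in coda position; onsets are limited to one consonant).
Epenthesis after each stranded consonant: /s/ → /sʊ/, /ʒ/ → /ʒʊ/.

sʊʒʊzʊ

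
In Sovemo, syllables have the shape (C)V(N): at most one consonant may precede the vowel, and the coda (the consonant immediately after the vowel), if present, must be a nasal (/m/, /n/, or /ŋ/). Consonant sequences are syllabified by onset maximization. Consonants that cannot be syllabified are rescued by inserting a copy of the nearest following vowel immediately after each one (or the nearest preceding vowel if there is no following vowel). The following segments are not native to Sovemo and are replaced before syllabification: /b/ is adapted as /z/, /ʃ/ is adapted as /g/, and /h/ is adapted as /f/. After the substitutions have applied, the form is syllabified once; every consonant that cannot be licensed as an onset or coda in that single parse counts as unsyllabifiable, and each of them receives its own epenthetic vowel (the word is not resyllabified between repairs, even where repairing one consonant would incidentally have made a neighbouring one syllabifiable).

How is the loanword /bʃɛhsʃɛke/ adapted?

zɛgɛfɛsɛgɛke

Substitution: /b/ → /z/, /ʃ/ → /g/, /h/ → /f/, giving /zgɛfsgɛke/.
Under (C)V(N), the unsyllabifiable consonants are /z/, /f/, /s/ (only a nasal (/m/, /n/, or /ŋ/) is licensed in coda position; onsets are limited to one consonant).
Epenthesis after each stranded consonant: /z/ → /zɛ/, /f/ → /fɛ/, /s/ → /sɛ/.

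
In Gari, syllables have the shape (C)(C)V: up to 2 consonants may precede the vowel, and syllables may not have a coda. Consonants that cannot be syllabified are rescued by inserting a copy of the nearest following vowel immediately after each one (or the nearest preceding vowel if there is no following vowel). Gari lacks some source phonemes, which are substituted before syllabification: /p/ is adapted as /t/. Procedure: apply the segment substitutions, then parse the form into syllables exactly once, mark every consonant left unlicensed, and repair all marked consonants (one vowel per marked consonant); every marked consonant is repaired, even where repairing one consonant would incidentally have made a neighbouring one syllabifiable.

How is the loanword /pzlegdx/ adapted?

tezlegedexe

Substitution: /p/ → /t/, giving /tzlegdx/.
Syllabifying with onset maximization leaves /t/, /g/, /d/, /x/ stranded (no codas are permitted; onsets may contain at most 2 consonants).
Inserting the epenthetic vowel yields /t/ → /te/, /g/ → /ge/, /d/ → /de/, /x/ → /xe/.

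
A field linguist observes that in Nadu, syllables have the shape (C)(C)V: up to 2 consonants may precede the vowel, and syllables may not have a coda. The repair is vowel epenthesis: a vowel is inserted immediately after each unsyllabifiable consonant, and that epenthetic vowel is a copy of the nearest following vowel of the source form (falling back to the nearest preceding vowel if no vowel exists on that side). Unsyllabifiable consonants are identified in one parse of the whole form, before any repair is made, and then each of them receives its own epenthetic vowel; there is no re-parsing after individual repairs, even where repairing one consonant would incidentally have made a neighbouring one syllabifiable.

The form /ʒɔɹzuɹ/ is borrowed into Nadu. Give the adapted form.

ʒɔɹzuɹu

The consonants /ɹ/ cannot be parsed into a legal (C)(C)V syllable (no codas are permitted; onsets may contain at most 2 consonants).
Inserting the epenthetic vowel yields /ɹ/ → /ɹu/.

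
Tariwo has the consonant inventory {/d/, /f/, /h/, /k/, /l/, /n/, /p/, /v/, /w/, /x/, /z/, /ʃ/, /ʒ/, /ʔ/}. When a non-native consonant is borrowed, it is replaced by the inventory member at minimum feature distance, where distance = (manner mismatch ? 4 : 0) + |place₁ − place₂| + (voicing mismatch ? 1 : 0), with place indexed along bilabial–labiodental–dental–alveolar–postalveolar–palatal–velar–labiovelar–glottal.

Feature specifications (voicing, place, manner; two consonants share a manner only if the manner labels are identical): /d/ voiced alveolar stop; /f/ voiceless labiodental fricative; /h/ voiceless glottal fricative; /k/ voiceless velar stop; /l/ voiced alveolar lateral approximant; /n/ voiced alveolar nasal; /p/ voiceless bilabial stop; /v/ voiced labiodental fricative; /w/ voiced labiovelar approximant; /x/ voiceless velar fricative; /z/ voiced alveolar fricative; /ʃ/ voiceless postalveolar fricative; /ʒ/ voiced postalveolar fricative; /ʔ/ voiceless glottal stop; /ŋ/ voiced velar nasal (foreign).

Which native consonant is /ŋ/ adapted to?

n

/n/ is closest: same manner (nasal), place distance 3 (velar→alveolar), same voicing; total 3. Next closest is /k/ at distance 5.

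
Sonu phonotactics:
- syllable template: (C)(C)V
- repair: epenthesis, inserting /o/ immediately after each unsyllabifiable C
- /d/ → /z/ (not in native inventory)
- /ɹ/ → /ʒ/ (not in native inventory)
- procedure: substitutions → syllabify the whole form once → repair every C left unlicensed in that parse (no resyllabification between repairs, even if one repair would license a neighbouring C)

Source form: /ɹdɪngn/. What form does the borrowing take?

Substitution: /ɹ/ → /ʒ/, /d/ → /z/, giving /ʒzɪngn/.
Under (C)(C)V, the unsyllabifiable consonants are /n/, /g/, /n/ (no codas are permitted; onsets may contain at most 2 consonants).
Epenthesis after each stranded consonant: /n/ → /no/, /g/ → /go/, /n/ → /no/.

ʒzɪnogono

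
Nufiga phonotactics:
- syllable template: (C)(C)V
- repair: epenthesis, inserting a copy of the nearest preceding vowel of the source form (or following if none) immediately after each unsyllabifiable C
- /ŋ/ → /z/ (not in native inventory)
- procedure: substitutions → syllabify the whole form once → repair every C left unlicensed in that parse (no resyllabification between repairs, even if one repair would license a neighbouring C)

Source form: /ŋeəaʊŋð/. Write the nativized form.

zeəaʊzʊðʊ

Substitution: /ŋ/ → /z/, giving /zeəaʊzð/.
Syllabifying with onset maximization leaves /z/, /ð/ stranded (no codas are permitted; onsets may contain at most 2 consonants).
Inserting the epenthetic vowel yields /z/ → /zʊ/, /ð/ → /ðʊ/.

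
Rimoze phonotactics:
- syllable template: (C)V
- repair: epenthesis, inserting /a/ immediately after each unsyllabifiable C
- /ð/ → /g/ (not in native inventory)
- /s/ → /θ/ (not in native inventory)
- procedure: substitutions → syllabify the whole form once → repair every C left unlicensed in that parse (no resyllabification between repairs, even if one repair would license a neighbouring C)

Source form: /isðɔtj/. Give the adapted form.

iθagɔtaja

Substitution: /s/ → /θ/, /ð/ → /g/, giving /iθgɔtj/.
Syllabifying with onset maximization leaves /θ/, /t/, /j/ stranded (no codas are permitted; onsets are limited to one consonant).
Epenthesis after each stranded consonant: /θ/ → /θa/, /t/ → /ta/, /j/ → /ja/.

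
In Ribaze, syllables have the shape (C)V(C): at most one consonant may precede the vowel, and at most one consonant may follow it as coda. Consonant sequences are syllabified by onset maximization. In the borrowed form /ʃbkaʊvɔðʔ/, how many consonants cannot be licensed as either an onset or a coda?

Syllabifying with onset maximization leaves /ʃ/, /b/, /ʔ/ stranded (at most one coda consonant is licensed; onsets are limited to one consonant).

3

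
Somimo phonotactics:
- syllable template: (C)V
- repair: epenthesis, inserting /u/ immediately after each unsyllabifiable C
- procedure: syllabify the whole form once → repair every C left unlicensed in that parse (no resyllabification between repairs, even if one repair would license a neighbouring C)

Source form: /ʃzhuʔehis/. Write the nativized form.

Syllabifying with onset maximization leaves /ʃ/, /z/, /s/ stranded (no codas are permitted; onsets are limited to one consonant).
Inserting the epenthetic vowel yields /ʃ/ → /ʃu/, /z/ → /zu/, /s/ → /su/.

ʃuzuhuʔehisu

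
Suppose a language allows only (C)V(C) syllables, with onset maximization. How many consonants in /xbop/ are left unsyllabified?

1

Under (C)V(C), the unsyllabifiable consonants are /x/ (at most one coda consonant is licensed; onsets are limited to one consonant).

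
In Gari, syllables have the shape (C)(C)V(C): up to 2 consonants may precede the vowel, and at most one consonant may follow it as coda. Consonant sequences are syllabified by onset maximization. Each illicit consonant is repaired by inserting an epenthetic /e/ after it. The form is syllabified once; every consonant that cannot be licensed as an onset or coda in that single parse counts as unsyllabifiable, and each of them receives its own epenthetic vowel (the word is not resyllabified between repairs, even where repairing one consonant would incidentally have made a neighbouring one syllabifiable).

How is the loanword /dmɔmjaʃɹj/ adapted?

The consonants /ɹ/, /j/ cannot be parsed into a legal (C)(C)V(C) syllable (at most one coda consonant is licensed; onsets may contain at most 2 consonants).
Inserting the epenthetic vowel yields /ɹ/ → /ɹe/, /j/ → /je/.

dmɔmjaʃɹeje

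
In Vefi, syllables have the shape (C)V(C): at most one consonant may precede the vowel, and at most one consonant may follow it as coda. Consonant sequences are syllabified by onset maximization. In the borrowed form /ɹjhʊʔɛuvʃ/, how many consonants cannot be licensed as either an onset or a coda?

The consonants /ɹ/, /j/, /ʃ/ cannot be parsed into a legal (C)V(C) syllable (at most one coda consonant is licensed; onsets are limited to one consonant).

3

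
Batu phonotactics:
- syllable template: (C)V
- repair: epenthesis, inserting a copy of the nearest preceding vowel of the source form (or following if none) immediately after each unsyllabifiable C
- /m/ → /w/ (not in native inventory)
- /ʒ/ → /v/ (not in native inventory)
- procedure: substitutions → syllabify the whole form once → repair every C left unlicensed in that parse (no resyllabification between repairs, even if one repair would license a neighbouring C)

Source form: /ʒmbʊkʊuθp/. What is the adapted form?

vʊwʊbʊkʊuθupu

Substitution: /ʒ/ → /v/, /m/ → /w/, giving /vwbʊkʊuθp/.
Syllabifying with onset maximization leaves /v/, /w/, /θ/, /p/ stranded (no codas are permitted; onsets are limited to one consonant).
Inserting the epenthetic vowel yields /v/ → /vʊ/, /w/ → /wʊ/, /θ/ → /θu/, /p/ → /pu/.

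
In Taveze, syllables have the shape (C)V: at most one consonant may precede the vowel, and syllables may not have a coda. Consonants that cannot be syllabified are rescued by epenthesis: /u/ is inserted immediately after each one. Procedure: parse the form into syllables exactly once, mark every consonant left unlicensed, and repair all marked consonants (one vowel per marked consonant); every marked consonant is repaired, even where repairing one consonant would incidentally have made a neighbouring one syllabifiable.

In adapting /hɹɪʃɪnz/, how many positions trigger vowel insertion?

3

The unsyllabifiable consonants are /h/, /n/, /z/; each receives one epenthetic vowel.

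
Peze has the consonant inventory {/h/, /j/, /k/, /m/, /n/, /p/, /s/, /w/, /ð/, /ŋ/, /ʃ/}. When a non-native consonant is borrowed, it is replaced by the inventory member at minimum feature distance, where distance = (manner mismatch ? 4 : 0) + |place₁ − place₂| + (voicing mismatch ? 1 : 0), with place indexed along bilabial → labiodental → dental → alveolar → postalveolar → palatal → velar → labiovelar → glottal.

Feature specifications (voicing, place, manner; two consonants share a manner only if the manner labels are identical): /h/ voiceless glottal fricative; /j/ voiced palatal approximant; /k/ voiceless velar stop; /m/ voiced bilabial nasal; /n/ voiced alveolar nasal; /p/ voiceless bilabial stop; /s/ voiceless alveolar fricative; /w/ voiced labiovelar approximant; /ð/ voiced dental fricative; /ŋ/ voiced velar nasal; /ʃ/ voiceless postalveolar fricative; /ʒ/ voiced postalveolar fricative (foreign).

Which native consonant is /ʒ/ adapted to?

/ʃ/ is closest: same manner (fricative), place distance 0 (postalveolar→postalveolar), voicing differs (+1); total 1. Next closest is /s/ at distance 2.

ʃ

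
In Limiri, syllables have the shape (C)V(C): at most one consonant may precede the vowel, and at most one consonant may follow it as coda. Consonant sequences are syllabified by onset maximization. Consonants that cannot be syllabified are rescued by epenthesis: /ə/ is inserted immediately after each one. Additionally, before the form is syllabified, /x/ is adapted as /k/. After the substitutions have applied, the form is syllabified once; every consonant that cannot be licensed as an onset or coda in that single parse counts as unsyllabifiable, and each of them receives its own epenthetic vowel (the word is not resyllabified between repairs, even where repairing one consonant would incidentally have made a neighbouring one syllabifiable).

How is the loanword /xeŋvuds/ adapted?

Substitution: /x/ → /k/, giving /keŋvuds/.
The consonants /s/ cannot be parsed into a legal (C)V(C) syllable (at most one coda consonant is licensed; onsets are limited to one consonant).
Each unlicensed consonant becomes the onset of a new syllable: /s/ → /sə/.

keŋvudsə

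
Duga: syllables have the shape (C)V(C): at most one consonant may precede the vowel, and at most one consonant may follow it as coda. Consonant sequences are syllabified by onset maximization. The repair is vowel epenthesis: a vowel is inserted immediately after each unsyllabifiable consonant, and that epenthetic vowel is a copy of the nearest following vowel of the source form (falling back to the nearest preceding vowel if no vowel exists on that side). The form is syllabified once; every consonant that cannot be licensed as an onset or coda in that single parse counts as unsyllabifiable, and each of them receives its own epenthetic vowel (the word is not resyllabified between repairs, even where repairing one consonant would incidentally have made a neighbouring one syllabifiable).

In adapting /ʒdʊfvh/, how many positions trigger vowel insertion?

The unsyllabifiable consonants are /ʒ/, /v/, /h/; each receives one epenthetic vowel.

3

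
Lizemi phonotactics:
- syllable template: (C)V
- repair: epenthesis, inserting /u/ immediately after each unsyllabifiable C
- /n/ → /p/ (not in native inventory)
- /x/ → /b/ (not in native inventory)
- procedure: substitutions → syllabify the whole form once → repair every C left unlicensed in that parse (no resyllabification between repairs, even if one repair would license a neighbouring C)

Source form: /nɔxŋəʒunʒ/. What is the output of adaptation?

pɔbuŋəʒupuʒu

Substitution: /n/ → /p/, /x/ → /b/, giving /pɔbŋəʒupʒ/.
Syllabifying with onset maximization leaves /b/, /p/, /ʒ/ stranded (no codas are permitted; onsets are limited to one consonant).
Epenthesis after each stranded consonant: /b/ → /bu/, /p/ → /pu/, /ʒ/ → /ʒu/.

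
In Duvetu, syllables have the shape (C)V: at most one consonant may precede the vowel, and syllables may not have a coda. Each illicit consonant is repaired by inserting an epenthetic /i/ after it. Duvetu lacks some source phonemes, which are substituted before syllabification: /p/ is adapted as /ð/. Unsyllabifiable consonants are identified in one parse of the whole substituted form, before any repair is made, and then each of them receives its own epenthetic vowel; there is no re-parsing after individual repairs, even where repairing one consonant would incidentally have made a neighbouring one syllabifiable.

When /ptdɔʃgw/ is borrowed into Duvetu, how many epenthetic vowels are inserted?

5

After substitution the input is /ðtdɔʃgw/.
The unsyllabifiable consonants are /ð/, /t/, /ʃ/, /g/, /w/; each receives one epenthetic vowel.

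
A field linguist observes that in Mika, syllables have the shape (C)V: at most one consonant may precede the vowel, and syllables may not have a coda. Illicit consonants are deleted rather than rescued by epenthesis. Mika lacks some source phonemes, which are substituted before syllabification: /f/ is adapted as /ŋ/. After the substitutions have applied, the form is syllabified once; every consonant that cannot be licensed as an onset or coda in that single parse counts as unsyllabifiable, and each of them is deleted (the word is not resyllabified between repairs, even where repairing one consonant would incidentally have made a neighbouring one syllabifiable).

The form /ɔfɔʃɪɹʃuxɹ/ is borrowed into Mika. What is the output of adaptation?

ɔŋɔʃɪʃu

Substitution: /f/ → /ŋ/, giving /ɔŋɔʃɪɹʃuxɹ/.
Syllabifying with onset maximization leaves /ɹ/, /x/, /ɹ/ stranded (no codas are permitted; onsets are limited to one consonant).
Each unlicensed consonant is deleted: /ɹ/, /x/, /ɹ/.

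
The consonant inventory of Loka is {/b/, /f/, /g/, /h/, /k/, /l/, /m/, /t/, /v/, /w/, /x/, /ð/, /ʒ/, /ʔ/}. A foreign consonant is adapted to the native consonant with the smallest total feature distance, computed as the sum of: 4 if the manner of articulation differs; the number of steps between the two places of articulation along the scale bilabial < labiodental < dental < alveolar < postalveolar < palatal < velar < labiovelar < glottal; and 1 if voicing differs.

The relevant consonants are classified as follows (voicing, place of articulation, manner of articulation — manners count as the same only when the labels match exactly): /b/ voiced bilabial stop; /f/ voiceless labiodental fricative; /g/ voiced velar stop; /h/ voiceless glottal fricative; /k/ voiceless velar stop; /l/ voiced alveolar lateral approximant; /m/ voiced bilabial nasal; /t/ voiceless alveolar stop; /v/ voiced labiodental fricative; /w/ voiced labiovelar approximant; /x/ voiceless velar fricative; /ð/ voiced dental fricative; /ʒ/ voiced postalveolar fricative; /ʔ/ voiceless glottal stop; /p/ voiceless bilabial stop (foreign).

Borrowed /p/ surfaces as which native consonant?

b

/b/ is closest: same manner (stop), place distance 0 (bilabial→bilabial), voicing differs (+1); total 1. Next closest is /t/ at distance 3.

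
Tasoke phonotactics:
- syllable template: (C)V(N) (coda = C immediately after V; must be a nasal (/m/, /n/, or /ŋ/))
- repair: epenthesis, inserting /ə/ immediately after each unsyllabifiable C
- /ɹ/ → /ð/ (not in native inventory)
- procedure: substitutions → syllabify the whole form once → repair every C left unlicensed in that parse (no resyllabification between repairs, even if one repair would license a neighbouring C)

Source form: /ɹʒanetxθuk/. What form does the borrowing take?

Substitution: /ɹ/ → /ð/, giving /ðʒanetxθuk/.
The consonants /ð/, /t/, /x/, /k/ cannot be parsed into a legal (C)V(N) syllable (only a nasal (/m/, /n/, or /ŋ/) is licensed in coda position; onsets are limited to one consonant).
Epenthesis after each stranded consonant: /ð/ → /ðə/, /t/ → /tə/, /x/ → /xə/, /k/ → /kə/.

ðəʒanetəxəθukə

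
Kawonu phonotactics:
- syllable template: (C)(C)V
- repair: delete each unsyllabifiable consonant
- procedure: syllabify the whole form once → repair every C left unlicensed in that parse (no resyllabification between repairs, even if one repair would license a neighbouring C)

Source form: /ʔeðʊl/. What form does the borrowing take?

ʔeðʊ

Syllabifying with onset maximization leaves /l/ stranded (no codas are permitted; onsets may contain at most 2 consonants).
Deleting the stranded consonants removes /l/.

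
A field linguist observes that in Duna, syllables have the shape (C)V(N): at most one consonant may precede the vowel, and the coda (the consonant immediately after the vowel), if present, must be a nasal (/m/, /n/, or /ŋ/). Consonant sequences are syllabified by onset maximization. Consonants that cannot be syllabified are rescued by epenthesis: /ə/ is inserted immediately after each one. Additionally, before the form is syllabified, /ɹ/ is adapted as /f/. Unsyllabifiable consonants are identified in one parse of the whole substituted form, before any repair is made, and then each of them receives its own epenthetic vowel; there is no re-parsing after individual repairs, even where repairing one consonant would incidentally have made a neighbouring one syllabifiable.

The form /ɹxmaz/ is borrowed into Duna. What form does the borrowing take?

Substitution: /ɹ/ → /f/, giving /fxmaz/.
Syllabifying with onset maximization leaves /f/, /x/, /z/ stranded (only a nasal (/m/, /n/, or /ŋ/) is licensed in coda position; onsets are limited to one consonant).
Inserting the epenthetic vowel yields /f/ → /fə/, /x/ → /xə/, /z/ → /zə/.

fəxəmazə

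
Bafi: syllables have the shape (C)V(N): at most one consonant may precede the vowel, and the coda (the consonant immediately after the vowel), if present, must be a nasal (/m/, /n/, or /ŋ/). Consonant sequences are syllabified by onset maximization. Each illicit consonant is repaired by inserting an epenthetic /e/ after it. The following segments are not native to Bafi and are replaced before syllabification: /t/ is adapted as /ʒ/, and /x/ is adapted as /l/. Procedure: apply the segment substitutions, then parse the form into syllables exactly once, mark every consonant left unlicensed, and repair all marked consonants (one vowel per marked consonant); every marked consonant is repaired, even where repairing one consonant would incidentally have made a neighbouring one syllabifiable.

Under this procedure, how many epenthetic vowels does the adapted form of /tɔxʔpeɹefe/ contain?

After substitution the input is /ʒɔlʔpeɹefe/.
The unsyllabifiable consonants are /l/, /ʔ/; each receives one epenthetic vowel.

2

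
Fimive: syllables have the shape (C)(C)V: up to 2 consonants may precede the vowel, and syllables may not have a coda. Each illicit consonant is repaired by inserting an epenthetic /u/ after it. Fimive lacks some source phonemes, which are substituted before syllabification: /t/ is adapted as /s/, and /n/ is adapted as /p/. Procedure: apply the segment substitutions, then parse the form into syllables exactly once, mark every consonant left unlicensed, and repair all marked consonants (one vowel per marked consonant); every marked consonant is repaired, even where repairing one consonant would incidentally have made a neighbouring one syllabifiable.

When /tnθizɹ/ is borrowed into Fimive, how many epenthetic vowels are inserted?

After substitution the input is /spθizɹ/.
The unsyllabifiable consonants are /s/, /z/, /ɹ/; each receives one epenthetic vowel.

3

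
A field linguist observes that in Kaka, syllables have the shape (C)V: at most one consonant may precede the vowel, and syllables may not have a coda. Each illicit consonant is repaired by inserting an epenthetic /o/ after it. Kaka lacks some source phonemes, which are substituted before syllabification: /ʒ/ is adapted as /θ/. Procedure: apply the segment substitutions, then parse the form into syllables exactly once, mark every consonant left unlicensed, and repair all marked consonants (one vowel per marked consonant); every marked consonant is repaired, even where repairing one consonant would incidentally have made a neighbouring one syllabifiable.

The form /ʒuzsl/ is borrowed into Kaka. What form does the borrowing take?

Substitution: /ʒ/ → /θ/, giving /θuzsl/.
Syllabifying with onset maximization leaves /z/, /s/, /l/ stranded (no codas are permitted; onsets are limited to one consonant).
Inserting the epenthetic vowel yields /z/ → /zo/, /s/ → /so/, /l/ → /lo/.

θuzosolo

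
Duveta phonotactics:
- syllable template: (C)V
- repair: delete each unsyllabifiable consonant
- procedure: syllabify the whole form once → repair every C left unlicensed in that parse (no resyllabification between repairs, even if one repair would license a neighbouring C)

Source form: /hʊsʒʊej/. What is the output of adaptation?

hʊʒʊe

The consonants /s/, /j/ cannot be parsed into a legal (C)V syllable (no codas are permitted; onsets are limited to one consonant).
Each unlicensed consonant is deleted: /s/, /j/.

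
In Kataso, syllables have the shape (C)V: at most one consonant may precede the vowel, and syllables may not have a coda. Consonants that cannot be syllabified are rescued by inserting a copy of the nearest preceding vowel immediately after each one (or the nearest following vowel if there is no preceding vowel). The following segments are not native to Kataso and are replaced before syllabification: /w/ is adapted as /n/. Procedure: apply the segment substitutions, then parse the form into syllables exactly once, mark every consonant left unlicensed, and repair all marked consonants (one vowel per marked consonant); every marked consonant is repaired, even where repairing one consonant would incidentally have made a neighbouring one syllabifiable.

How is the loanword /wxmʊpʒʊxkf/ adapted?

nʊxʊmʊpʊʒʊxʊkʊfʊ

Substitution: /w/ → /n/, giving /nxmʊpʒʊxkf/.
The consonants /n/, /x/, /p/, /x/, /k/, /f/ cannot be parsed into a legal (C)V syllable (no codas are permitted; onsets are limited to one consonant).
Epenthesis after each stranded consonant: /n/ → /nʊ/, /x/ → /xʊ/, /p/ → /pʊ/, /x/ → /xʊ/, /k/ → /kʊ/, /f/ → /fʊ/.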